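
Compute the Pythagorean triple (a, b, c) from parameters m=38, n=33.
(355, 2508, 2533)

Euclid's formula: a = m² - n², b = 2mn, c = m² + n²
m = 38, n = 33
a = 38² - 33² = 1444 - 1089 = 355
b = 2 × 38 × 33 = 2508
c = 38² + 33² = 1444 + 1089 = 2533
Verification: 355² + 2508² = 126025 + 6290064 = 6416089 = 2533² ✓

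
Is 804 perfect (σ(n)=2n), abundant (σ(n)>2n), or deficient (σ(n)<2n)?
abundant

Proper divisors of 804: sum = 1 + 2 + 3 + 4 + 6 + 12 + 67 + 134 + 201 + 268 + 402 = 1100
Since 1100 > 804, 804 is abundant.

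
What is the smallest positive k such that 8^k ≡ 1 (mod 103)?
17

103 is prime, so ord(8) divides φ(103) = 102.
Divisors of 102: 1, 2, 3, 6, 17, 34, 51, 102.
Repeated squaring: 8^1 ≡ 8, 8^2 ≡ 64, 8^4 ≡ 79, 8^8 ≡ 61, 8^16 ≡ 13, 8^32 ≡ 66, 8^64 ≡ 30 (mod 103).
Test 8^d mod 103 for each divisor d in increasing order:
8^1 ≡ 8
8^2 ≡ 64
8^3 = 8^2·8^1 ≡ 100
8^6 = 8^4·8^2 ≡ 9
8^17 = 8^16·8^1 ≡ 1  ← first divisor giving 1
The order is 17.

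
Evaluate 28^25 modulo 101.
91

Repeated squaring. Binary of 25 = 11001.
28^1 ≡ 28 (mod 101); 28^2 ≡ 77 (mod 101); 28^4 ≡ 71 (mod 101); 28^8 ≡ 92 (mod 101); 28^16 ≡ 81 (mod 101)
28^25 = 28^1 × 28^8 × 28^16 ≡ 91 (mod 101)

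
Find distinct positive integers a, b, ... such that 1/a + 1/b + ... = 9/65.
1/8 + 1/75 + 1/7800

Greedy algorithm:
9/65: ceiling(65/9) = 8, use 1/8
7/520: ceiling(520/7) = 75, use 1/75
1/7800: ceiling(7800/1) = 7800, use 1/7800
Result: 9/65 = 1/8 + 1/75 + 1/7800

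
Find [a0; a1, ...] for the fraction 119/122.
[0; 1, 39, 1, 2]

Euclidean algorithm steps:
119 = 0 × 122 + 119
122 = 1 × 119 + 3
119 = 39 × 3 + 2
3 = 1 × 2 + 1
2 = 2 × 1 + 0
Continued fraction: [0; 1, 39, 1, 2]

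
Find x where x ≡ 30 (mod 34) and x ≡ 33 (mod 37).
1254

Using Chinese Remainder Theorem:
M = 34 × 37 = 1258
M1 = 37, M2 = 34
y1 = 37^(-1) mod 34 = 23
y2 = 34^(-1) mod 37 = 12
x = (30×37×23 + 33×34×12) mod 1258 = 1254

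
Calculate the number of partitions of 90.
56634173

p(n) counts ways to write n as a sum of positive integers (order ignored).
Euler's pentagonal recurrence: p(k) = p(k-1) + p(k-2) - p(k-5) - p(k-7) + p(k-12) + p(k-15) - ... (offsets j(3j∓1)/2, signs ++--, p(0)=1, p(<0)=0).
DP table for k = 0..89: p(0)=1, p(1)=1, p(2)=2, p(3)=3, p(4)=5, p(5)=7, p(6)=11, p(7)=15, p(8)=22, p(9)=30, p(10)=42, p(11)=56, p(12)=77, p(13)=101, p(14)=135, p(15)=176, p(16)=231, p(17)=297, p(18)=385, p(19)=490, p(20)=627, p(21)=792, p(22)=1002, p(23)=1255, p(24)=1575, p(25)=1958, p(26)=2436, p(27)=3010, p(28)=3718, p(29)=4565, p(30)=5604, p(31)=6842, p(32)=8349, p(33)=10143, p(34)=12310, p(35)=14883, p(36)=17977, p(37)=21637, p(38)=26015, p(39)=31185, p(40)=37338, p(41)=44583, p(42)=53174, p(43)=63261, p(44)=75175, p(45)=89134, p(46)=105558, p(47)=124754, p(48)=147273, p(49)=173525, p(50)=204226, p(51)=239943, p(52)=281589, p(53)=329931, p(54)=386155, p(55)=451276, p(56)=526823, p(57)=614154, p(58)=715220, p(59)=831820, p(60)=966467, p(61)=1121505, p(62)=1300156, p(63)=1505499, p(64)=1741630, p(65)=2012558, p(66)=2323520, p(67)=2679689, p(68)=3087735, p(69)=3554345, p(70)=4087968, p(71)=4697205, p(72)=5392783, p(73)=6185689, p(74)=7089500, p(75)=8118264, p(76)=9289091, p(77)=10619863, p(78)=12132164, p(79)=13848650, p(80)=15796476, p(81)=18004327, p(82)=20506255, p(83)=23338469, p(84)=26543660, p(85)=30167357, p(86)=34262962, p(87)=38887673, p(88)=44108109, p(89)=49995925.
Final step: p(90) = p(89) + p(88) - p(85) - p(83) + p(78) + p(75) - p(68) - p(64) + p(55) + p(50) - p(39) - p(33) + p(20) + p(13)
= 49995925 + 44108109 - 30167357 - 23338469 + 12132164 + 8118264 - 3087735 - 1741630 + 451276 + 204226 - 31185 - 10143 + 627 + 101
= 56634173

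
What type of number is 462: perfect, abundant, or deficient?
abundant

Proper divisors of 462: sum = 1 + 2 + 3 + 6 + 7 + 11 + 14 + 21 + 22 + 33 + 42 + 66 + 77 + 154 + 231 = 690
Since 690 > 462, 462 is abundant.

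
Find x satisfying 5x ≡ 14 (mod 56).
x ≡ 14 (mod 56)

gcd(5, 56) = 1, which divides 14, so solutions exist.
Find 5^(-1) mod 56 by the extended Euclidean algorithm:
56 = 11 × 5 + 1  ⟹  1 = (1)·56 + (-11)·5
So (-11)·5 ≡ 1 (mod 56), i.e. 5^(-1) ≡ -11 ≡ 45 (mod 56).
x ≡ 45 × 14 = 630 ≡ 14 (mod 56).
Check: 5 × 14 = 70 ≡ 14 (mod 56).
Unique solution: x ≡ 14 (mod 56)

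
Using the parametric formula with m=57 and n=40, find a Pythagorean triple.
(1649, 4560, 4849)

Euclid's formula: a = m² - n², b = 2mn, c = m² + n²
m = 57, n = 40
a = 57² - 40² = 3249 - 1600 = 1649
b = 2 × 57 × 40 = 4560
c = 57² + 40² = 3249 + 1600 = 4849
Verification: 1649² + 4560² = 2719201 + 20793600 = 23512801 = 4849² ✓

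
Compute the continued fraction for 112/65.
[1; 1, 2, 1, 1, 1, 1, 3]

Euclidean algorithm steps:
112 = 1 × 65 + 47
65 = 1 × 47 + 18
47 = 2 × 18 + 11
18 = 1 × 11 + 7
11 = 1 × 7 + 4
7 = 1 × 4 + 3
4 = 1 × 3 + 1
3 = 3 × 1 + 0
Continued fraction: [1; 1, 2, 1, 1, 1, 1, 3]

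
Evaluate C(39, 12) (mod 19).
0

Using Lucas' theorem:
Write n=39 and k=12 in base 19:
n in base 19: [2, 1]
k in base 19: [0, 12]
C(39,12) mod 19 = ∏ C(n_i, k_i) mod 19
Digit binomials (mod 19): C(2,0) = 1; C(1,12) = 0 (k_i > n_i)
Product: 1 × 0 = 0 ≡ 0 (mod 19)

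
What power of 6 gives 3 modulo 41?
15

Baby-step giant-step with step n = ⌈√41⌉ = 7.
Baby steps 6^j mod 41 (j:value) for j=0..6: 0:1, 1:6, 2:36, 3:11, 4:25, 5:27, 6:39.
Giant-step multiplier: 6^(-7) ≡ 6^(40-7) = 6^33 ≡ 17 (mod 41).
Giant steps γ_i = 3·17^i mod 41: γ_0=3, γ_1=10, γ_2=6 (in table at j=1).
x = i·n + j = 2·7 + 1 = 15.
Check: 6^15 ≡ 3 (mod 41).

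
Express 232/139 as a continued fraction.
[1; 1, 2, 46]

Euclidean algorithm steps:
232 = 1 × 139 + 93
139 = 1 × 93 + 46
93 = 2 × 46 + 1
46 = 46 × 1 + 0
Continued fraction: [1; 1, 2, 46]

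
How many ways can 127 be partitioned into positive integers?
3913864295

p(n) counts ways to write n as a sum of positive integers (order ignored).
Euler's pentagonal recurrence: p(k) = p(k-1) + p(k-2) - p(k-5) - p(k-7) + p(k-12) + p(k-15) - ... (offsets j(3j∓1)/2, signs ++--, p(0)=1, p(<0)=0).
DP table for k = 0..126: p(0)=1, p(1)=1, p(2)=2, p(3)=3, p(4)=5, p(5)=7, p(6)=11, p(7)=15, p(8)=22, p(9)=30, p(10)=42, p(11)=56, p(12)=77, p(13)=101, p(14)=135, p(15)=176, p(16)=231, p(17)=297, p(18)=385, p(19)=490, p(20)=627, p(21)=792, p(22)=1002, p(23)=1255, p(24)=1575, p(25)=1958, p(26)=2436, p(27)=3010, p(28)=3718, p(29)=4565, p(30)=5604, p(31)=6842, p(32)=8349, p(33)=10143, p(34)=12310, p(35)=14883, p(36)=17977, p(37)=21637, p(38)=26015, p(39)=31185, p(40)=37338, p(41)=44583, p(42)=53174, p(43)=63261, p(44)=75175, p(45)=89134, p(46)=105558, p(47)=124754, p(48)=147273, p(49)=173525, p(50)=204226, p(51)=239943, p(52)=281589, p(53)=329931, p(54)=386155, p(55)=451276, p(56)=526823, p(57)=614154, p(58)=715220, p(59)=831820, p(60)=966467, p(61)=1121505, p(62)=1300156, p(63)=1505499, p(64)=1741630, p(65)=2012558, p(66)=2323520, p(67)=2679689, p(68)=3087735, p(69)=3554345, p(70)=4087968, p(71)=4697205, p(72)=5392783, p(73)=6185689, p(74)=7089500, p(75)=8118264, p(76)=9289091, p(77)=10619863, p(78)=12132164, p(79)=13848650, p(80)=15796476, p(81)=18004327, p(82)=20506255, p(83)=23338469, p(84)=26543660, p(85)=30167357, p(86)=34262962, p(87)=38887673, p(88)=44108109, p(89)=49995925, p(90)=56634173, p(91)=64112359, p(92)=72533807, p(93)=82010177, p(94)=92669720, p(95)=104651419, p(96)=118114304, p(97)=133230930, p(98)=150198136, p(99)=169229875, p(100)=190569292, p(101)=214481126, p(102)=241265379, p(103)=271248950, p(104)=304801365, p(105)=342325709, p(106)=384276336, p(107)=431149389, p(108)=483502844, p(109)=541946240, p(110)=607163746, p(111)=679903203, p(112)=761002156, p(113)=851376628, p(114)=952050665, p(115)=1064144451, p(116)=1188908248, p(117)=1327710076, p(118)=1482074143, p(119)=1653668665, p(120)=1844349560, p(121)=2056148051, p(122)=2291320912, p(123)=2552338241, p(124)=2841940500, p(125)=3163127352, p(126)=3519222692.
Final step: p(127) = p(126) + p(125) - p(122) - p(120) + p(115) + p(112) - p(105) - p(101) + p(92) + p(87) - p(76) - p(70) + p(57) + p(50) - p(35) - p(27) + p(10) + p(1)
= 3519222692 + 3163127352 - 2291320912 - 1844349560 + 1064144451 + 761002156 - 342325709 - 214481126 + 72533807 + 38887673 - 9289091 - 4087968 + 614154 + 204226 - 14883 - 3010 + 42 + 1
= 3913864295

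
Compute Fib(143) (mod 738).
613

Matrix identity: Q^n = [[F_(n+1), F_n], [F_n, F_(n-1)]] with Q = [[1,1],[1,0]].
n = 143 = 10001111₂. Square-and-multiply, entries mod 738:
Q^1 = [[1,1],[1,0]]
Q^2 = (Q^1)² = [[2,1],[1,1]]
Q^4 = (Q^2)² = [[5,3],[3,2]]
Q^8 = (Q^4)² = [[34,21],[21,13]]
Q^17 = (Q^8)²·Q = [[370,121],[121,249]]
Q^35 = (Q^17)²·Q = [[612,251],[251,361]]
Q^71 = (Q^35)²·Q = [[594,649],[649,683]]
Q^143 = (Q^71)²·Q = [[612,613],[613,737]]
F_143 mod 738 = Q^143[0][1] = 613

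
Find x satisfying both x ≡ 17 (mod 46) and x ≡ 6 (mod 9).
339

Using Chinese Remainder Theorem:
M = 46 × 9 = 414
M1 = 9, M2 = 46
y1 = 9^(-1) mod 46 = 41
y2 = 46^(-1) mod 9 = 1
x = (17×9×41 + 6×46×1) mod 414 = 339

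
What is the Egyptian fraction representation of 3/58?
1/20 + 1/580

Greedy algorithm:
3/58: ceiling(58/3) = 20, use 1/20
1/580: ceiling(580/1) = 580, use 1/580
Result: 3/58 = 1/20 + 1/580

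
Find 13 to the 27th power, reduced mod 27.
1

Repeated squaring. Binary of 27 = 11011.
13^1 ≡ 13 (mod 27); 13^2 ≡ 7 (mod 27); 13^4 ≡ 22 (mod 27); 13^8 ≡ 25 (mod 27); 13^16 ≡ 4 (mod 27)
13^27 = 13^1 × 13^2 × 13^8 × 13^16 ≡ 1 (mod 27)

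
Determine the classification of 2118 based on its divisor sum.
abundant

Proper divisors of 2118: sum = 1 + 2 + 3 + 6 + 353 + 706 + 1059 = 2130
Since 2130 > 2118, 2118 is abundant.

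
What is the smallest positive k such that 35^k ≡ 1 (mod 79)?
78

79 is prime, so ord(35) divides φ(79) = 78.
Divisors of 78: 1, 2, 3, 6, 13, 26, 39, 78.
Repeated squaring: 35^1 ≡ 35, 35^2 ≡ 40, 35^4 ≡ 20, 35^8 ≡ 5, 35^16 ≡ 25, 35^32 ≡ 72, 35^64 ≡ 49 (mod 79).
Test 35^d mod 79 for each divisor d in increasing order:
35^1 ≡ 35
35^2 ≡ 40
35^3 = 35^2·35^1 ≡ 57
35^6 = 35^4·35^2 ≡ 10
35^13 = 35^8·35^4·35^1 ≡ 24
35^26 = 35^16·35^8·35^2 ≡ 23
35^39 = 35^32·35^4·35^2·35^1 ≡ 78
35^78 = 35^64·35^8·35^4·35^2 ≡ 1  ← first divisor giving 1
The order is 78.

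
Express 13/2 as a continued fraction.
[6; 2]

Euclidean algorithm steps:
13 = 6 × 2 + 1
2 = 2 × 1 + 0
Continued fraction: [6; 2]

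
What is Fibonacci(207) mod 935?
68

Matrix identity: Q^n = [[F_(n+1), F_n], [F_n, F_(n-1)]] with Q = [[1,1],[1,0]].
n = 207 = 11001111₂. Square-and-multiply, entries mod 935:
Q^1 = [[1,1],[1,0]]
Q^3 = (Q^1)²·Q = [[3,2],[2,1]]
Q^6 = (Q^3)² = [[13,8],[8,5]]
Q^12 = (Q^6)² = [[233,144],[144,89]]
Q^25 = (Q^12)²·Q = [[778,225],[225,553]]
Q^51 = (Q^25)²·Q = [[749,474],[474,275]]
Q^103 = (Q^51)²·Q = [[388,277],[277,111]]
Q^207 = (Q^103)²·Q = [[846,68],[68,778]]
F_207 mod 935 = Q^207[0][1] = 68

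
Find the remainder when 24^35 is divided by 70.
54

Repeated squaring. Binary of 35 = 100011.
24^1 ≡ 24 (mod 70); 24^2 ≡ 16 (mod 70); 24^4 ≡ 46 (mod 70); 24^8 ≡ 16 (mod 70); 24^16 ≡ 46 (mod 70); 24^32 ≡ 16 (mod 70)
24^35 = 24^1 × 24^2 × 24^32 ≡ 54 (mod 70)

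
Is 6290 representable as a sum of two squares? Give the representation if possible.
7² + 79² (a=7, b=79)

Factorization: 6290 = 2 × 5 × 17 × 37
By Fermat: n is sum of two squares iff every prime p ≡ 3 (mod 4) appears to even power.
All primes ≡ 3 (mod 4) appear to even power.
Search a = 0, 1, 2, … for 6290 - a² a perfect square: first hit at a = 7: 6290 - 49 = 6241 = 79².
6290 = 7² + 79² = 49 + 6241 ✓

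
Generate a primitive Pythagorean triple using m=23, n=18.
(205, 828, 853)

Euclid's formula: a = m² - n², b = 2mn, c = m² + n²
m = 23, n = 18
a = 23² - 18² = 529 - 324 = 205
b = 2 × 23 × 18 = 828
c = 23² + 18² = 529 + 324 = 853
Verification: 205² + 828² = 42025 + 685584 = 727609 = 853² ✓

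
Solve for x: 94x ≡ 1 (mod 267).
196

gcd(94, 267) = 1, so the inverse exists.
Extended Euclidean algorithm on (267, 94):
267 = 2 × 94 + 79  ⟹  79 = (1)·267 + (-2)·94
94 = 1 × 79 + 15  ⟹  15 = (-1)·267 + (3)·94
79 = 5 × 15 + 4  ⟹  4 = (6)·267 + (-17)·94
15 = 3 × 4 + 3  ⟹  3 = (-19)·267 + (54)·94
4 = 1 × 3 + 1  ⟹  1 = (25)·267 + (-71)·94
So (-71)·94 ≡ 1 (mod 267), i.e. 94^(-1) ≡ -71 ≡ 196 (mod 267).
Check: 94 × 196 = 18424 ≡ 1 (mod 267)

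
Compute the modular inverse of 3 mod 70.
47

gcd(3, 70) = 1, so the inverse exists.
Extended Euclidean algorithm on (70, 3):
70 = 23 × 3 + 1  ⟹  1 = (1)·70 + (-23)·3
So (-23)·3 ≡ 1 (mod 70), i.e. 3^(-1) ≡ -23 ≡ 47 (mod 70).
Check: 3 × 47 = 141 ≡ 1 (mod 70)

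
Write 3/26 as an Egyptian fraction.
1/9 + 1/234

Greedy algorithm:
3/26: ceiling(26/3) = 9, use 1/9
1/234: ceiling(234/1) = 234, use 1/234
Result: 3/26 = 1/9 + 1/234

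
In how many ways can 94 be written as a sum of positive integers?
92669720

p(n) counts ways to write n as a sum of positive integers (order ignored).
Euler's pentagonal recurrence: p(k) = p(k-1) + p(k-2) - p(k-5) - p(k-7) + p(k-12) + p(k-15) - ... (offsets j(3j∓1)/2, signs ++--, p(0)=1, p(<0)=0).
DP table for k = 0..93: p(0)=1, p(1)=1, p(2)=2, p(3)=3, p(4)=5, p(5)=7, p(6)=11, p(7)=15, p(8)=22, p(9)=30, p(10)=42, p(11)=56, p(12)=77, p(13)=101, p(14)=135, p(15)=176, p(16)=231, p(17)=297, p(18)=385, p(19)=490, p(20)=627, p(21)=792, p(22)=1002, p(23)=1255, p(24)=1575, p(25)=1958, p(26)=2436, p(27)=3010, p(28)=3718, p(29)=4565, p(30)=5604, p(31)=6842, p(32)=8349, p(33)=10143, p(34)=12310, p(35)=14883, p(36)=17977, p(37)=21637, p(38)=26015, p(39)=31185, p(40)=37338, p(41)=44583, p(42)=53174, p(43)=63261, p(44)=75175, p(45)=89134, p(46)=105558, p(47)=124754, p(48)=147273, p(49)=173525, p(50)=204226, p(51)=239943, p(52)=281589, p(53)=329931, p(54)=386155, p(55)=451276, p(56)=526823, p(57)=614154, p(58)=715220, p(59)=831820, p(60)=966467, p(61)=1121505, p(62)=1300156, p(63)=1505499, p(64)=1741630, p(65)=2012558, p(66)=2323520, p(67)=2679689, p(68)=3087735, p(69)=3554345, p(70)=4087968, p(71)=4697205, p(72)=5392783, p(73)=6185689, p(74)=7089500, p(75)=8118264, p(76)=9289091, p(77)=10619863, p(78)=12132164, p(79)=13848650, p(80)=15796476, p(81)=18004327, p(82)=20506255, p(83)=23338469, p(84)=26543660, p(85)=30167357, p(86)=34262962, p(87)=38887673, p(88)=44108109, p(89)=49995925, p(90)=56634173, p(91)=64112359, p(92)=72533807, p(93)=82010177.
Final step: p(94) = p(93) + p(92) - p(89) - p(87) + p(82) + p(79) - p(72) - p(68) + p(59) + p(54) - p(43) - p(37) + p(24) + p(17) - p(2)
= 82010177 + 72533807 - 49995925 - 38887673 + 20506255 + 13848650 - 5392783 - 3087735 + 831820 + 386155 - 63261 - 21637 + 1575 + 297 - 2
= 92669720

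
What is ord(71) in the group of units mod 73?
18

73 is prime, so ord(71) divides φ(73) = 72.
Divisors of 72: 1, 2, 3, 4, 6, 8, 9, 12, 18, 24, 36, 72.
Repeated squaring: 71^1 ≡ 71, 71^2 ≡ 4, 71^4 ≡ 16, 71^8 ≡ 37, 71^16 ≡ 55, 71^32 ≡ 32, 71^64 ≡ 2 (mod 73).
Test 71^d mod 73 for each divisor d in increasing order:
71^1 ≡ 71
71^2 ≡ 4
71^3 = 71^2·71^1 ≡ 65
71^4 ≡ 16
71^6 = 71^4·71^2 ≡ 64
71^8 ≡ 37
71^9 = 71^8·71^1 ≡ 72
71^12 = 71^8·71^4 ≡ 8
71^18 = 71^16·71^2 ≡ 1  ← first divisor giving 1
The order is 18.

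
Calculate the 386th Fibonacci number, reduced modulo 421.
400

Matrix identity: Q^n = [[F_(n+1), F_n], [F_n, F_(n-1)]] with Q = [[1,1],[1,0]].
n = 386 = 110000010₂. Square-and-multiply, entries mod 421:
Q^1 = [[1,1],[1,0]]
Q^3 = (Q^1)²·Q = [[3,2],[2,1]]
Q^6 = (Q^3)² = [[13,8],[8,5]]
Q^12 = (Q^6)² = [[233,144],[144,89]]
Q^24 = (Q^12)² = [[87,58],[58,29]]
Q^48 = (Q^24)² = [[408,413],[413,416]]
Q^96 = (Q^48)² = [[233,144],[144,89]]
Q^193 = (Q^96)²·Q = [[145,87],[87,58]]
Q^386 = (Q^193)² = [[387,400],[400,408]]
F_386 mod 421 = Q^386[0][1] = 400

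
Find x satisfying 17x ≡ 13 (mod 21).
x ≡ 2 (mod 21)

gcd(17, 21) = 1, which divides 13, so solutions exist.
Find 17^(-1) mod 21 by the extended Euclidean algorithm:
21 = 1 × 17 + 4  ⟹  4 = (1)·21 + (-1)·17
17 = 4 × 4 + 1  ⟹  1 = (-4)·21 + (5)·17
So (5)·17 ≡ 1 (mod 21), i.e. 17^(-1) ≡ 5 (mod 21).
x ≡ 5 × 13 = 65 ≡ 2 (mod 21).
Check: 17 × 2 = 34 ≡ 13 (mod 21).
Unique solution: x ≡ 2 (mod 21)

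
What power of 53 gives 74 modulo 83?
49

Baby-step giant-step with step n = ⌈√83⌉ = 10.
Baby steps 53^j mod 83 (j:value) for j=0..9: 0:1, 1:53, 2:70, 3:58, 4:3, 5:76, 6:44, 7:8, 8:9, 9:62.
Giant-step multiplier: 53^(-10) ≡ 53^(82-10) = 53^72 ≡ 61 (mod 83).
Giant steps γ_i = 74·61^i mod 83: γ_0=74, γ_1=32, γ_2=43, γ_3=50, γ_4=62 (in table at j=9).
x = i·n + j = 4·10 + 9 = 49.
Check: 53^49 ≡ 74 (mod 83).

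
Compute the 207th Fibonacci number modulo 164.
54

Matrix identity: Q^n = [[F_(n+1), F_n], [F_n, F_(n-1)]] with Q = [[1,1],[1,0]].
n = 207 = 11001111₂. Square-and-multiply, entries mod 164:
Q^1 = [[1,1],[1,0]]
Q^3 = (Q^1)²·Q = [[3,2],[2,1]]
Q^6 = (Q^3)² = [[13,8],[8,5]]
Q^12 = (Q^6)² = [[69,144],[144,89]]
Q^25 = (Q^12)²·Q = [[33,77],[77,120]]
Q^51 = (Q^25)²·Q = [[103,130],[130,137]]
Q^103 = (Q^51)²·Q = [[161,121],[121,40]]
Q^207 = (Q^103)²·Q = [[103,54],[54,49]]
F_207 mod 164 = Q^207[0][1] = 54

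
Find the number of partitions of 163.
142798995930

p(n) counts ways to write n as a sum of positive integers (order ignored).
Euler's pentagonal recurrence: p(k) = p(k-1) + p(k-2) - p(k-5) - p(k-7) + p(k-12) + p(k-15) - ... (offsets j(3j∓1)/2, signs ++--, p(0)=1, p(<0)=0).
DP table for k = 0..162: p(0)=1, p(1)=1, p(2)=2, p(3)=3, p(4)=5, p(5)=7, p(6)=11, p(7)=15, p(8)=22, p(9)=30, p(10)=42, p(11)=56, p(12)=77, p(13)=101, p(14)=135, p(15)=176, p(16)=231, p(17)=297, p(18)=385, p(19)=490, p(20)=627, p(21)=792, p(22)=1002, p(23)=1255, p(24)=1575, p(25)=1958, p(26)=2436, p(27)=3010, p(28)=3718, p(29)=4565, p(30)=5604, p(31)=6842, p(32)=8349, p(33)=10143, p(34)=12310, p(35)=14883, p(36)=17977, p(37)=21637, p(38)=26015, p(39)=31185, p(40)=37338, p(41)=44583, p(42)=53174, p(43)=63261, p(44)=75175, p(45)=89134, p(46)=105558, p(47)=124754, p(48)=147273, p(49)=173525, p(50)=204226, p(51)=239943, p(52)=281589, p(53)=329931, p(54)=386155, p(55)=451276, p(56)=526823, p(57)=614154, p(58)=715220, p(59)=831820, p(60)=966467, p(61)=1121505, p(62)=1300156, p(63)=1505499, p(64)=1741630, p(65)=2012558, p(66)=2323520, p(67)=2679689, p(68)=3087735, p(69)=3554345, p(70)=4087968, p(71)=4697205, p(72)=5392783, p(73)=6185689, p(74)=7089500, p(75)=8118264, p(76)=9289091, p(77)=10619863, p(78)=12132164, p(79)=13848650, p(80)=15796476, p(81)=18004327, p(82)=20506255, p(83)=23338469, p(84)=26543660, p(85)=30167357, p(86)=34262962, p(87)=38887673, p(88)=44108109, p(89)=49995925, p(90)=56634173, p(91)=64112359, p(92)=72533807, p(93)=82010177, p(94)=92669720, p(95)=104651419, p(96)=118114304, p(97)=133230930, p(98)=150198136, p(99)=169229875, p(100)=190569292, p(101)=214481126, p(102)=241265379, p(103)=271248950, p(104)=304801365, p(105)=342325709, p(106)=384276336, p(107)=431149389, p(108)=483502844, p(109)=541946240, p(110)=607163746, p(111)=679903203, p(112)=761002156, p(113)=851376628, p(114)=952050665, p(115)=1064144451, p(116)=1188908248, p(117)=1327710076, p(118)=1482074143, p(119)=1653668665, p(120)=1844349560, p(121)=2056148051, p(122)=2291320912, p(123)=2552338241, p(124)=2841940500, p(125)=3163127352, p(126)=3519222692, p(127)=3913864295, p(128)=4351078600, p(129)=4835271870, p(130)=5371315400, p(131)=5964539504, p(132)=6620830889, p(133)=7346629512, p(134)=8149040695, p(135)=9035836076, p(136)=10015581680, p(137)=11097645016, p(138)=12292341831, p(139)=13610949895, p(140)=15065878135, p(141)=16670689208, p(142)=18440293320, p(143)=20390982757, p(144)=22540654445, p(145)=24908858009, p(146)=27517052599, p(147)=30388671978, p(148)=33549419497, p(149)=37027355200, p(150)=40853235313, p(151)=45060624582, p(152)=49686288421, p(153)=54770336324, p(154)=60356673280, p(155)=66493182097, p(156)=73232243759, p(157)=80630964769, p(158)=88751778802, p(159)=97662728555, p(160)=107438159466, p(161)=118159068427, p(162)=129913904637.
Final step: p(163) = p(162) + p(161) - p(158) - p(156) + p(151) + p(148) - p(141) - p(137) + p(128) + p(123) - p(112) - p(106) + p(93) + p(86) - p(71) - p(63) + p(46) + p(37) - p(18) - p(8)
= 129913904637 + 118159068427 - 88751778802 - 73232243759 + 45060624582 + 33549419497 - 16670689208 - 11097645016 + 4351078600 + 2552338241 - 761002156 - 384276336 + 82010177 + 34262962 - 4697205 - 1505499 + 105558 + 21637 - 385 - 22
= 142798995930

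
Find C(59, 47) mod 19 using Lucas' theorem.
0

Using Lucas' theorem:
Write n=59 and k=47 in base 19:
n in base 19: [3, 2]
k in base 19: [2, 9]
C(59,47) mod 19 = ∏ C(n_i, k_i) mod 19
Digit binomials (mod 19): C(3,2) = 3; C(2,9) = 0 (k_i > n_i)
Product: 3 × 0 = 0 ≡ 0 (mod 19)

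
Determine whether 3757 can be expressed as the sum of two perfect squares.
6² + 61² (a=6, b=61)

Factorization: 3757 = 13 × 17^2
By Fermat: n is sum of two squares iff every prime p ≡ 3 (mod 4) appears to even power.
All primes ≡ 3 (mod 4) appear to even power.
Search a = 0, 1, 2, … for 3757 - a² a perfect square: first hit at a = 6: 3757 - 36 = 3721 = 61².
3757 = 6² + 61² = 36 + 3721 ✓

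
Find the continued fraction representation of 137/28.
[4; 1, 8, 3]

Euclidean algorithm steps:
137 = 4 × 28 + 25
28 = 1 × 25 + 3
25 = 8 × 3 + 1
3 = 3 × 1 + 0
Continued fraction: [4; 1, 8, 3]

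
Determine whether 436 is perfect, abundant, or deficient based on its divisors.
deficient

Proper divisors of 436: sum = 1 + 2 + 4 + 109 + 218 = 334
Since 334 < 436, 436 is deficient.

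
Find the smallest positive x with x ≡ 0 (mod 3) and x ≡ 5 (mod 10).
15

Using Chinese Remainder Theorem:
M = 3 × 10 = 30
M1 = 10, M2 = 3
y1 = 10^(-1) mod 3 = 1
y2 = 3^(-1) mod 10 = 7
x = (0×10×1 + 5×3×7) mod 30 = 15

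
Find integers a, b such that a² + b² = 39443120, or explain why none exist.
Not possible

Factorization: 39443120 = 2^4 × 5 × 79^3
By Fermat: n is sum of two squares iff every prime p ≡ 3 (mod 4) appears to even power.
Prime(s) ≡ 3 (mod 4) with odd exponent: [(79, 3)]
Therefore 39443120 cannot be expressed as a² + b².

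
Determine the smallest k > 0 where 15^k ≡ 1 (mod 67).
11

67 is prime, so ord(15) divides φ(67) = 66.
Divisors of 66: 1, 2, 3, 6, 11, 22, 33, 66.
Repeated squaring: 15^1 ≡ 15, 15^2 ≡ 24, 15^4 ≡ 40, 15^8 ≡ 59, 15^16 ≡ 64, 15^32 ≡ 9, 15^64 ≡ 14 (mod 67).
Test 15^d mod 67 for each divisor d in increasing order:
15^1 ≡ 15
15^2 ≡ 24
15^3 = 15^2·15^1 ≡ 25
15^6 = 15^4·15^2 ≡ 22
15^11 = 15^8·15^2·15^1 ≡ 1  ← first divisor giving 1
The order is 11.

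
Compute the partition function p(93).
82010177

p(n) counts ways to write n as a sum of positive integers (order ignored).
Euler's pentagonal recurrence: p(k) = p(k-1) + p(k-2) - p(k-5) - p(k-7) + p(k-12) + p(k-15) - ... (offsets j(3j∓1)/2, signs ++--, p(0)=1, p(<0)=0).
DP table for k = 0..92: p(0)=1, p(1)=1, p(2)=2, p(3)=3, p(4)=5, p(5)=7, p(6)=11, p(7)=15, p(8)=22, p(9)=30, p(10)=42, p(11)=56, p(12)=77, p(13)=101, p(14)=135, p(15)=176, p(16)=231, p(17)=297, p(18)=385, p(19)=490, p(20)=627, p(21)=792, p(22)=1002, p(23)=1255, p(24)=1575, p(25)=1958, p(26)=2436, p(27)=3010, p(28)=3718, p(29)=4565, p(30)=5604, p(31)=6842, p(32)=8349, p(33)=10143, p(34)=12310, p(35)=14883, p(36)=17977, p(37)=21637, p(38)=26015, p(39)=31185, p(40)=37338, p(41)=44583, p(42)=53174, p(43)=63261, p(44)=75175, p(45)=89134, p(46)=105558, p(47)=124754, p(48)=147273, p(49)=173525, p(50)=204226, p(51)=239943, p(52)=281589, p(53)=329931, p(54)=386155, p(55)=451276, p(56)=526823, p(57)=614154, p(58)=715220, p(59)=831820, p(60)=966467, p(61)=1121505, p(62)=1300156, p(63)=1505499, p(64)=1741630, p(65)=2012558, p(66)=2323520, p(67)=2679689, p(68)=3087735, p(69)=3554345, p(70)=4087968, p(71)=4697205, p(72)=5392783, p(73)=6185689, p(74)=7089500, p(75)=8118264, p(76)=9289091, p(77)=10619863, p(78)=12132164, p(79)=13848650, p(80)=15796476, p(81)=18004327, p(82)=20506255, p(83)=23338469, p(84)=26543660, p(85)=30167357, p(86)=34262962, p(87)=38887673, p(88)=44108109, p(89)=49995925, p(90)=56634173, p(91)=64112359, p(92)=72533807.
Final step: p(93) = p(92) + p(91) - p(88) - p(86) + p(81) + p(78) - p(71) - p(67) + p(58) + p(53) - p(42) - p(36) + p(23) + p(16) - p(1)
= 72533807 + 64112359 - 44108109 - 34262962 + 18004327 + 12132164 - 4697205 - 2679689 + 715220 + 329931 - 53174 - 17977 + 1255 + 231 - 1
= 82010177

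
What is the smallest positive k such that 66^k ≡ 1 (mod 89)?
88

89 is prime, so ord(66) divides φ(89) = 88.
Divisors of 88: 1, 2, 4, 8, 11, 22, 44, 88.
Repeated squaring: 66^1 ≡ 66, 66^2 ≡ 84, 66^4 ≡ 25, 66^8 ≡ 2, 66^16 ≡ 4, 66^32 ≡ 16, 66^64 ≡ 78 (mod 89).
Test 66^d mod 89 for each divisor d in increasing order:
66^1 ≡ 66
66^2 ≡ 84
66^4 ≡ 25
66^8 ≡ 2
66^11 = 66^8·66^2·66^1 ≡ 52
66^22 = 66^16·66^4·66^2 ≡ 34
66^44 = 66^32·66^8·66^4 ≡ 88
66^88 = 66^64·66^16·66^8 ≡ 1  ← first divisor giving 1
The order is 88.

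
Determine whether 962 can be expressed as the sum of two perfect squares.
1² + 31² (a=1, b=31)

Factorization: 962 = 2 × 13 × 37
By Fermat: n is sum of two squares iff every prime p ≡ 3 (mod 4) appears to even power.
All primes ≡ 3 (mod 4) appear to even power.
Search a = 0, 1, 2, … for 962 - a² a perfect square: first hit at a = 1: 962 - 1 = 961 = 31².
962 = 1² + 31² = 1 + 961 ✓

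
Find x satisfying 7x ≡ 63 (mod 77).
x ≡ 9 (mod 11)

gcd(7, 77) = 7, which divides 63, so solutions exist.
Divide through by 7: x ≡ 9 (mod 11).
The coefficient of x is now 1, so x ≡ 9 (mod 11).
Check: 7 × 9 = 63 ≡ 63 (mod 77).
x ≡ 9 (mod 11), giving 7 solutions mod 77.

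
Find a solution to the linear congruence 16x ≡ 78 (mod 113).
x ≡ 19 (mod 113)

gcd(16, 113) = 1, which divides 78, so solutions exist.
Find 16^(-1) mod 113 by the extended Euclidean algorithm:
113 = 7 × 16 + 1  ⟹  1 = (1)·113 + (-7)·16
So (-7)·16 ≡ 1 (mod 113), i.e. 16^(-1) ≡ -7 ≡ 106 (mod 113).
x ≡ 106 × 78 = 8268 ≡ 19 (mod 113).
Check: 16 × 19 = 304 ≡ 78 (mod 113).
Unique solution: x ≡ 19 (mod 113)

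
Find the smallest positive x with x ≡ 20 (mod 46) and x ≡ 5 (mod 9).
158

Using Chinese Remainder Theorem:
M = 46 × 9 = 414
M1 = 9, M2 = 46
y1 = 9^(-1) mod 46 = 41
y2 = 46^(-1) mod 9 = 1
x = (20×9×41 + 5×46×1) mod 414 = 158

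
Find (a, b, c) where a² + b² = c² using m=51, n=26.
(1925, 2652, 3277)

Euclid's formula: a = m² - n², b = 2mn, c = m² + n²
m = 51, n = 26
a = 51² - 26² = 2601 - 676 = 1925
b = 2 × 51 × 26 = 2652
c = 51² + 26² = 2601 + 676 = 3277
Verification: 1925² + 2652² = 3705625 + 7033104 = 10738729 = 3277² ✓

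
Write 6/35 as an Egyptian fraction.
1/6 + 1/210

Greedy algorithm:
6/35: ceiling(35/6) = 6, use 1/6
1/210: ceiling(210/1) = 210, use 1/210
Result: 6/35 = 1/6 + 1/210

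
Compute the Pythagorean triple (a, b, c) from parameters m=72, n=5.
(5159, 720, 5209)

Euclid's formula: a = m² - n², b = 2mn, c = m² + n²
m = 72, n = 5
a = 72² - 5² = 5184 - 25 = 5159
b = 2 × 72 × 5 = 720
c = 72² + 5² = 5184 + 25 = 5209
Verification: 5159² + 720² = 26615281 + 518400 = 27133681 = 5209² ✓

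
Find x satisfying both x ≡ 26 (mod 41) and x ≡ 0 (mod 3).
108

Using Chinese Remainder Theorem:
M = 41 × 3 = 123
M1 = 3, M2 = 41
y1 = 3^(-1) mod 41 = 14
y2 = 41^(-1) mod 3 = 2
x = (26×3×14 + 0×41×2) mod 123 = 108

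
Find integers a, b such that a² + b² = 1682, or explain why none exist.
1² + 41² (a=1, b=41)

Factorization: 1682 = 2 × 29^2
By Fermat: n is sum of two squares iff every prime p ≡ 3 (mod 4) appears to even power.
All primes ≡ 3 (mod 4) appear to even power.
Search a = 0, 1, 2, … for 1682 - a² a perfect square: first hit at a = 1: 1682 - 1 = 1681 = 41².
1682 = 1² + 41² = 1 + 1681 ✓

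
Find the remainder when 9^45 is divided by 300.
249

Repeated squaring. Binary of 45 = 101101.
9^1 ≡ 9 (mod 300); 9^2 ≡ 81 (mod 300); 9^4 ≡ 261 (mod 300); 9^8 ≡ 21 (mod 300); 9^16 ≡ 141 (mod 300); 9^32 ≡ 81 (mod 300)
9^45 = 9^1 × 9^4 × 9^8 × 9^32 ≡ 249 (mod 300)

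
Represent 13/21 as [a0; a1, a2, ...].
[0; 1, 1, 1, 1, 1, 2]

Euclidean algorithm steps:
13 = 0 × 21 + 13
21 = 1 × 13 + 8
13 = 1 × 8 + 5
8 = 1 × 5 + 3
5 = 1 × 3 + 2
3 = 1 × 2 + 1
2 = 2 × 1 + 0
Continued fraction: [0; 1, 1, 1, 1, 1, 2]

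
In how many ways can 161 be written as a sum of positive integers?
118159068427

p(n) counts ways to write n as a sum of positive integers (order ignored).
Euler's pentagonal recurrence: p(k) = p(k-1) + p(k-2) - p(k-5) - p(k-7) + p(k-12) + p(k-15) - ... (offsets j(3j∓1)/2, signs ++--, p(0)=1, p(<0)=0).
DP table for k = 0..160: p(0)=1, p(1)=1, p(2)=2, p(3)=3, p(4)=5, p(5)=7, p(6)=11, p(7)=15, p(8)=22, p(9)=30, p(10)=42, p(11)=56, p(12)=77, p(13)=101, p(14)=135, p(15)=176, p(16)=231, p(17)=297, p(18)=385, p(19)=490, p(20)=627, p(21)=792, p(22)=1002, p(23)=1255, p(24)=1575, p(25)=1958, p(26)=2436, p(27)=3010, p(28)=3718, p(29)=4565, p(30)=5604, p(31)=6842, p(32)=8349, p(33)=10143, p(34)=12310, p(35)=14883, p(36)=17977, p(37)=21637, p(38)=26015, p(39)=31185, p(40)=37338, p(41)=44583, p(42)=53174, p(43)=63261, p(44)=75175, p(45)=89134, p(46)=105558, p(47)=124754, p(48)=147273, p(49)=173525, p(50)=204226, p(51)=239943, p(52)=281589, p(53)=329931, p(54)=386155, p(55)=451276, p(56)=526823, p(57)=614154, p(58)=715220, p(59)=831820, p(60)=966467, p(61)=1121505, p(62)=1300156, p(63)=1505499, p(64)=1741630, p(65)=2012558, p(66)=2323520, p(67)=2679689, p(68)=3087735, p(69)=3554345, p(70)=4087968, p(71)=4697205, p(72)=5392783, p(73)=6185689, p(74)=7089500, p(75)=8118264, p(76)=9289091, p(77)=10619863, p(78)=12132164, p(79)=13848650, p(80)=15796476, p(81)=18004327, p(82)=20506255, p(83)=23338469, p(84)=26543660, p(85)=30167357, p(86)=34262962, p(87)=38887673, p(88)=44108109, p(89)=49995925, p(90)=56634173, p(91)=64112359, p(92)=72533807, p(93)=82010177, p(94)=92669720, p(95)=104651419, p(96)=118114304, p(97)=133230930, p(98)=150198136, p(99)=169229875, p(100)=190569292, p(101)=214481126, p(102)=241265379, p(103)=271248950, p(104)=304801365, p(105)=342325709, p(106)=384276336, p(107)=431149389, p(108)=483502844, p(109)=541946240, p(110)=607163746, p(111)=679903203, p(112)=761002156, p(113)=851376628, p(114)=952050665, p(115)=1064144451, p(116)=1188908248, p(117)=1327710076, p(118)=1482074143, p(119)=1653668665, p(120)=1844349560, p(121)=2056148051, p(122)=2291320912, p(123)=2552338241, p(124)=2841940500, p(125)=3163127352, p(126)=3519222692, p(127)=3913864295, p(128)=4351078600, p(129)=4835271870, p(130)=5371315400, p(131)=5964539504, p(132)=6620830889, p(133)=7346629512, p(134)=8149040695, p(135)=9035836076, p(136)=10015581680, p(137)=11097645016, p(138)=12292341831, p(139)=13610949895, p(140)=15065878135, p(141)=16670689208, p(142)=18440293320, p(143)=20390982757, p(144)=22540654445, p(145)=24908858009, p(146)=27517052599, p(147)=30388671978, p(148)=33549419497, p(149)=37027355200, p(150)=40853235313, p(151)=45060624582, p(152)=49686288421, p(153)=54770336324, p(154)=60356673280, p(155)=66493182097, p(156)=73232243759, p(157)=80630964769, p(158)=88751778802, p(159)=97662728555, p(160)=107438159466.
Final step: p(161) = p(160) + p(159) - p(156) - p(154) + p(149) + p(146) - p(139) - p(135) + p(126) + p(121) - p(110) - p(104) + p(91) + p(84) - p(69) - p(61) + p(44) + p(35) - p(16) - p(6)
= 107438159466 + 97662728555 - 73232243759 - 60356673280 + 37027355200 + 27517052599 - 13610949895 - 9035836076 + 3519222692 + 2056148051 - 607163746 - 304801365 + 64112359 + 26543660 - 3554345 - 1121505 + 75175 + 14883 - 231 - 11
= 118159068427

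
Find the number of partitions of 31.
6842

p(n) counts ways to write n as a sum of positive integers (order ignored).
Euler's pentagonal recurrence: p(k) = p(k-1) + p(k-2) - p(k-5) - p(k-7) + p(k-12) + p(k-15) - ... (offsets j(3j∓1)/2, signs ++--, p(0)=1, p(<0)=0).
DP table for k = 0..30: p(0)=1, p(1)=1, p(2)=2, p(3)=3, p(4)=5, p(5)=7, p(6)=11, p(7)=15, p(8)=22, p(9)=30, p(10)=42, p(11)=56, p(12)=77, p(13)=101, p(14)=135, p(15)=176, p(16)=231, p(17)=297, p(18)=385, p(19)=490, p(20)=627, p(21)=792, p(22)=1002, p(23)=1255, p(24)=1575, p(25)=1958, p(26)=2436, p(27)=3010, p(28)=3718, p(29)=4565, p(30)=5604.
Final step: p(31) = p(30) + p(29) - p(26) - p(24) + p(19) + p(16) - p(9) - p(5)
= 5604 + 4565 - 2436 - 1575 + 490 + 231 - 30 - 7
= 6842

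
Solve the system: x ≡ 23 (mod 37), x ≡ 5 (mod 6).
23

Using Chinese Remainder Theorem:
M = 37 × 6 = 222
M1 = 6, M2 = 37
y1 = 6^(-1) mod 37 = 31
y2 = 37^(-1) mod 6 = 1
x = (23×6×31 + 5×37×1) mod 222 = 23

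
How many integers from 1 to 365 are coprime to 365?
288

365 = 5 × 73
φ(n) = n × ∏(1 - 1/p) for each prime p dividing n
φ(365) = 365 × (1 - 1/5) × (1 - 1/73) = 288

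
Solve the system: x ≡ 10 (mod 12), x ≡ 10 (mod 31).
10

Using Chinese Remainder Theorem:
M = 12 × 31 = 372
M1 = 31, M2 = 12
y1 = 31^(-1) mod 12 = 7
y2 = 12^(-1) mod 31 = 13
x = (10×31×7 + 10×12×13) mod 372 = 10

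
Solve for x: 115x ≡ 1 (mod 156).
19

gcd(115, 156) = 1, so the inverse exists.
Extended Euclidean algorithm on (156, 115):
156 = 1 × 115 + 41  ⟹  41 = (1)·156 + (-1)·115
115 = 2 × 41 + 33  ⟹  33 = (-2)·156 + (3)·115
41 = 1 × 33 + 8  ⟹  8 = (3)·156 + (-4)·115
33 = 4 × 8 + 1  ⟹  1 = (-14)·156 + (19)·115
So (19)·115 ≡ 1 (mod 156), i.e. 115^(-1) ≡ 19 (mod 156).
Check: 115 × 19 = 2185 ≡ 1 (mod 156)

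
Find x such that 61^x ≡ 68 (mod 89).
86

Baby-step giant-step with step n = ⌈√89⌉ = 10.
Baby steps 61^j mod 89 (j:value) for j=0..9: 0:1, 1:61, 2:72, 3:31, 4:22, 5:7, 6:71, 7:59, 8:39, 9:65.
Giant-step multiplier: 61^(-10) ≡ 61^(88-10) = 61^78 ≡ 20 (mod 89).
Giant steps γ_i = 68·20^i mod 89: γ_0=68, γ_1=25, γ_2=55, γ_3=32, γ_4=17, γ_5=73, γ_6=36, γ_7=8, γ_8=71 (in table at j=6).
x = i·n + j = 8·10 + 6 = 86.
Check: 61^86 ≡ 68 (mod 89).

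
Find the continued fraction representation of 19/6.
[3; 6]

Euclidean algorithm steps:
19 = 3 × 6 + 1
6 = 6 × 1 + 0
Continued fraction: [3; 6]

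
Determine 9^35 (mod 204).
117

Repeated squaring. Binary of 35 = 100011.
9^1 ≡ 9 (mod 204); 9^2 ≡ 81 (mod 204); 9^4 ≡ 33 (mod 204); 9^8 ≡ 69 (mod 204); 9^16 ≡ 69 (mod 204); 9^32 ≡ 69 (mod 204)
9^35 = 9^1 × 9^2 × 9^32 ≡ 117 (mod 204)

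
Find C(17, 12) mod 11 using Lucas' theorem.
6

Using Lucas' theorem:
Write n=17 and k=12 in base 11:
n in base 11: [1, 6]
k in base 11: [1, 1]
C(17,12) mod 11 = ∏ C(n_i, k_i) mod 11
Digit binomials (mod 11): C(1,1) = 1; C(6,1) = 6
Product: 1 × 6 = 6 ≡ 6 (mod 11)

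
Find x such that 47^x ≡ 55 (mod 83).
45

Baby-step giant-step with step n = ⌈√83⌉ = 10.
Baby steps 47^j mod 83 (j:value) for j=0..9: 0:1, 1:47, 2:51, 3:73, 4:28, 5:71, 6:17, 7:52, 8:37, 9:79.
Giant-step multiplier: 47^(-10) ≡ 47^(82-10) = 47^72 ≡ 49 (mod 83).
Giant steps γ_i = 55·49^i mod 83: γ_0=55, γ_1=39, γ_2=2, γ_3=15, γ_4=71 (in table at j=5).
x = i·n + j = 4·10 + 5 = 45.
Check: 47^45 ≡ 55 (mod 83).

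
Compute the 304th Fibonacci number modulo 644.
343

Matrix identity: Q^n = [[F_(n+1), F_n], [F_n, F_(n-1)]] with Q = [[1,1],[1,0]].
n = 304 = 100110000₂. Square-and-multiply, entries mod 644:
Q^1 = [[1,1],[1,0]]
Q^2 = (Q^1)² = [[2,1],[1,1]]
Q^4 = (Q^2)² = [[5,3],[3,2]]
Q^9 = (Q^4)²·Q = [[55,34],[34,21]]
Q^19 = (Q^9)²·Q = [[325,317],[317,8]]
Q^38 = (Q^19)² = [[34,589],[589,89]]
Q^76 = (Q^38)² = [[317,319],[319,642]]
Q^152 = (Q^76)² = [[34,21],[21,13]]
Q^304 = (Q^152)² = [[309,343],[343,610]]
F_304 mod 644 = Q^304[0][1] = 343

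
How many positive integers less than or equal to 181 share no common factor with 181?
180

181 = 181
φ(n) = n × ∏(1 - 1/p) for each prime p dividing n
φ(181) = 181 × (1 - 1/181) = 180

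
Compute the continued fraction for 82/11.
[7; 2, 5]

Euclidean algorithm steps:
82 = 7 × 11 + 5
11 = 2 × 5 + 1
5 = 5 × 1 + 0
Continued fraction: [7; 2, 5]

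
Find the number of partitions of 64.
1741630

p(n) counts ways to write n as a sum of positive integers (order ignored).
Euler's pentagonal recurrence: p(k) = p(k-1) + p(k-2) - p(k-5) - p(k-7) + p(k-12) + p(k-15) - ... (offsets j(3j∓1)/2, signs ++--, p(0)=1, p(<0)=0).
DP table for k = 0..63: p(0)=1, p(1)=1, p(2)=2, p(3)=3, p(4)=5, p(5)=7, p(6)=11, p(7)=15, p(8)=22, p(9)=30, p(10)=42, p(11)=56, p(12)=77, p(13)=101, p(14)=135, p(15)=176, p(16)=231, p(17)=297, p(18)=385, p(19)=490, p(20)=627, p(21)=792, p(22)=1002, p(23)=1255, p(24)=1575, p(25)=1958, p(26)=2436, p(27)=3010, p(28)=3718, p(29)=4565, p(30)=5604, p(31)=6842, p(32)=8349, p(33)=10143, p(34)=12310, p(35)=14883, p(36)=17977, p(37)=21637, p(38)=26015, p(39)=31185, p(40)=37338, p(41)=44583, p(42)=53174, p(43)=63261, p(44)=75175, p(45)=89134, p(46)=105558, p(47)=124754, p(48)=147273, p(49)=173525, p(50)=204226, p(51)=239943, p(52)=281589, p(53)=329931, p(54)=386155, p(55)=451276, p(56)=526823, p(57)=614154, p(58)=715220, p(59)=831820, p(60)=966467, p(61)=1121505, p(62)=1300156, p(63)=1505499.
Final step: p(64) = p(63) + p(62) - p(59) - p(57) + p(52) + p(49) - p(42) - p(38) + p(29) + p(24) - p(13) - p(7)
= 1505499 + 1300156 - 831820 - 614154 + 281589 + 173525 - 53174 - 26015 + 4565 + 1575 - 101 - 15
= 1741630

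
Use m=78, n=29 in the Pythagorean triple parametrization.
(5243, 4524, 6925)

Euclid's formula: a = m² - n², b = 2mn, c = m² + n²
m = 78, n = 29
a = 78² - 29² = 6084 - 841 = 5243
b = 2 × 78 × 29 = 4524
c = 78² + 29² = 6084 + 841 = 6925
Verification: 5243² + 4524² = 27489049 + 20466576 = 47955625 = 6925² ✓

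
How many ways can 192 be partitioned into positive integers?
1987276856363

p(n) counts ways to write n as a sum of positive integers (order ignored).
Euler's pentagonal recurrence: p(k) = p(k-1) + p(k-2) - p(k-5) - p(k-7) + p(k-12) + p(k-15) - ... (offsets j(3j∓1)/2, signs ++--, p(0)=1, p(<0)=0).
DP table for k = 0..191: p(0)=1, p(1)=1, p(2)=2, p(3)=3, p(4)=5, p(5)=7, p(6)=11, p(7)=15, p(8)=22, p(9)=30, p(10)=42, p(11)=56, p(12)=77, p(13)=101, p(14)=135, p(15)=176, p(16)=231, p(17)=297, p(18)=385, p(19)=490, p(20)=627, p(21)=792, p(22)=1002, p(23)=1255, p(24)=1575, p(25)=1958, p(26)=2436, p(27)=3010, p(28)=3718, p(29)=4565, p(30)=5604, p(31)=6842, p(32)=8349, p(33)=10143, p(34)=12310, p(35)=14883, p(36)=17977, p(37)=21637, p(38)=26015, p(39)=31185, p(40)=37338, p(41)=44583, p(42)=53174, p(43)=63261, p(44)=75175, p(45)=89134, p(46)=105558, p(47)=124754, p(48)=147273, p(49)=173525, p(50)=204226, p(51)=239943, p(52)=281589, p(53)=329931, p(54)=386155, p(55)=451276, p(56)=526823, p(57)=614154, p(58)=715220, p(59)=831820, p(60)=966467, p(61)=1121505, p(62)=1300156, p(63)=1505499, p(64)=1741630, p(65)=2012558, p(66)=2323520, p(67)=2679689, p(68)=3087735, p(69)=3554345, p(70)=4087968, p(71)=4697205, p(72)=5392783, p(73)=6185689, p(74)=7089500, p(75)=8118264, p(76)=9289091, p(77)=10619863, p(78)=12132164, p(79)=13848650, p(80)=15796476, p(81)=18004327, p(82)=20506255, p(83)=23338469, p(84)=26543660, p(85)=30167357, p(86)=34262962, p(87)=38887673, p(88)=44108109, p(89)=49995925, p(90)=56634173, p(91)=64112359, p(92)=72533807, p(93)=82010177, p(94)=92669720, p(95)=104651419, p(96)=118114304, p(97)=133230930, p(98)=150198136, p(99)=169229875, p(100)=190569292, p(101)=214481126, p(102)=241265379, p(103)=271248950, p(104)=304801365, p(105)=342325709, p(106)=384276336, p(107)=431149389, p(108)=483502844, p(109)=541946240, p(110)=607163746, p(111)=679903203, p(112)=761002156, p(113)=851376628, p(114)=952050665, p(115)=1064144451, p(116)=1188908248, p(117)=1327710076, p(118)=1482074143, p(119)=1653668665, p(120)=1844349560, p(121)=2056148051, p(122)=2291320912, p(123)=2552338241, p(124)=2841940500, p(125)=3163127352, p(126)=3519222692, p(127)=3913864295, p(128)=4351078600, p(129)=4835271870, p(130)=5371315400, p(131)=5964539504, p(132)=6620830889, p(133)=7346629512, p(134)=8149040695, p(135)=9035836076, p(136)=10015581680, p(137)=11097645016, p(138)=12292341831, p(139)=13610949895, p(140)=15065878135, p(141)=16670689208, p(142)=18440293320, p(143)=20390982757, p(144)=22540654445, p(145)=24908858009, p(146)=27517052599, p(147)=30388671978, p(148)=33549419497, p(149)=37027355200, p(150)=40853235313, p(151)=45060624582, p(152)=49686288421, p(153)=54770336324, p(154)=60356673280, p(155)=66493182097, p(156)=73232243759, p(157)=80630964769, p(158)=88751778802, p(159)=97662728555, p(160)=107438159466, p(161)=118159068427, p(162)=129913904637, p(163)=142798995930, p(164)=156919475295, p(165)=172389800255, p(166)=189334822579, p(167)=207890420102, p(168)=228204732751, p(169)=250438925115, p(170)=274768617130, p(171)=301384802048, p(172)=330495499613, p(173)=362326859895, p(174)=397125074750, p(175)=435157697830, p(176)=476715857290, p(177)=522115831195, p(178)=571701605655, p(179)=625846753120, p(180)=684957390936, p(181)=749474411781, p(182)=819876908323, p(183)=896684817527, p(184)=980462880430, p(185)=1071823774337, p(186)=1171432692373, p(187)=1280011042268, p(188)=1398341745571, p(189)=1527273599625, p(190)=1667727404093, p(191)=1820701100652.
Final step: p(192) = p(191) + p(190) - p(187) - p(185) + p(180) + p(177) - p(170) - p(166) + p(157) + p(152) - p(141) - p(135) + p(122) + p(115) - p(100) - p(92) + p(75) + p(66) - p(47) - p(37) + p(16) + p(5)
= 1820701100652 + 1667727404093 - 1280011042268 - 1071823774337 + 684957390936 + 522115831195 - 274768617130 - 189334822579 + 80630964769 + 49686288421 - 16670689208 - 9035836076 + 2291320912 + 1064144451 - 190569292 - 72533807 + 8118264 + 2323520 - 124754 - 21637 + 231 + 7
= 1987276856363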